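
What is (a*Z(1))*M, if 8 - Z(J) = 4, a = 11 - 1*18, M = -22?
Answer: 616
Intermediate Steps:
a = -7 (a = 11 - 18 = -7)
Z(J) = 4 (Z(J) = 8 - 1*4 = 8 - 4 = 4)
(a*Z(1))*M = -7*4*(-22) = -28*(-22) = 616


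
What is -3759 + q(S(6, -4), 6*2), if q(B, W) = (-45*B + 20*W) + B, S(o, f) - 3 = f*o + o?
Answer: -2859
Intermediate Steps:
S(o, f) = 3 + o + f*o (S(o, f) = 3 + (f*o + o) = 3 + (o + f*o) = 3 + o + f*o)
q(B, W) = -44*B + 20*W
-3759 + q(S(6, -4), 6*2) = -3759 + (-44*(3 + 6 - 4*6) + 20*(6*2)) = -3759 + (-44*(3 + 6 - 24) + 20*12) = -3759 + (-44*(-15) + 240) = -3759 + (660 + 240) = -3759 + 900 = -2859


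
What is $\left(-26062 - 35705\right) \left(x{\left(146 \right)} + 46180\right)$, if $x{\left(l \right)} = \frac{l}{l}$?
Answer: $-2852461827$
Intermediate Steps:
$x{\left(l \right)} = 1$
$\left(-26062 - 35705\right) \left(x{\left(146 \right)} + 46180\right) = \left(-26062 - 35705\right) \left(1 + 46180\right) = \left(-61767\right) 46181 = -2852461827$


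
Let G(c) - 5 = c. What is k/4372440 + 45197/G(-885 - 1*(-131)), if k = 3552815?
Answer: -469783403/7891464 ≈ -59.531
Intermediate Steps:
G(c) = 5 + c
k/4372440 + 45197/G(-885 - 1*(-131)) = 3552815/4372440 + 45197/(5 + (-885 - 1*(-131))) = 3552815*(1/4372440) + 45197/(5 + (-885 + 131)) = 8561/10536 + 45197/(5 - 754) = 8561/10536 + 45197/(-749) = 8561/10536 + 45197*(-1/749) = 8561/10536 - 45197/749 = -469783403/7891464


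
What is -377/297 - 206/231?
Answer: -4493/2079 ≈ -2.1611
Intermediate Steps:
-377/297 - 206/231 = -4493/2079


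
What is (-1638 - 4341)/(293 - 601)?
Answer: 5979/308 ≈ 19.412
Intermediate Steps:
(-1638 - 4341)/(293 - 601) = -5979/(-308) = -5979*(-1/308) = 5979/308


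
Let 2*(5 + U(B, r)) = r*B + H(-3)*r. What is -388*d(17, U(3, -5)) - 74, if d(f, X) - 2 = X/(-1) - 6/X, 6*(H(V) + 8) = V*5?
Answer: 255987/55 ≈ 4654.3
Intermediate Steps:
H(V) = -8 + 5*V/6 (H(V) = -8 + (V*5)/6 = -8 + (5*V)/6 = -8 + 5*V/6)
U(B, r) = -5 - 21*r/4 + B*r/2 (U(B, r) = -5 + (r*B + (-8 + (5/6)*(-3))*r)/2 = -5 + (B*r + (-8 - 5/2)*r)/2 = -5 + (B*r - 21*r/2)/2 = -5 + (-21*r/2 + B*r)/2 = -5 + (-21*r/4 + B*r/2) = -5 - 21*r/4 + B*r/2)
d(f, X) = 2 - X - 6/X (d(f, X) = 2 + (X/(-1) - 6/X) = 2 + (X*(-1) - 6/X) = 2 + (-X - 6/X) = 2 - X - 6/X)
-388*d(17, U(3, -5)) - 74 = -388*(2 - (-5 - 21/4*(-5) + (1/2)*3*(-5)) - 6/(-5 - 21/4*(-5) + (1/2)*3*(-5))) - 74 = -388*(2 - (-5 + 105/4 - 15/2) - 6/(-5 + 105/4 - 15/2)) - 74 = -388*(2 - 1*55/4 - 6/55/4) - 74 = -388*(2 - 55/4 - 6*4/55) - 74 = -388*(2 - 55/4 - 24/55) - 74 = -388*(-2681/220) - 74 = 260057/55 - 74 = 255987/55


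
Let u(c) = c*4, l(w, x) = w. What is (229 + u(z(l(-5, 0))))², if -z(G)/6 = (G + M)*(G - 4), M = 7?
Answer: 436921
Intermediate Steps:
z(G) = -6*(-4 + G)*(7 + G) (z(G) = -6*(G + 7)*(G - 4) = -6*(7 + G)*(-4 + G) = -6*(-4 + G)*(7 + G))
u(c) = 4*c
(229 + u(z(l(-5, 0))))² = (229 + 4*(168 - 18*(-5) - 6*(-5)²))² = (229 + 4*(168 + 90 - 6*25))² = (229 + 4*(168 + 90 - 150))² = (229 + 4*108)² = (229 + 432)² = 661² = 436921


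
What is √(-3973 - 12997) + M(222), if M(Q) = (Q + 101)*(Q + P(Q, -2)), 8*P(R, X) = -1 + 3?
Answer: 287147/4 + I*√16970 ≈ 71787.0 + 130.27*I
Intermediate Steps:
P(R, X) = ¼ (P(R, X) = (-1 + 3)/8 = (⅛)*2 = ¼)
M(Q) = (101 + Q)*(¼ + Q) (M(Q) = (Q + 101)*(Q + ¼) = (101 + Q)*(¼ + Q))
√(-3973 - 12997) + M(222) = √(-3973 - 12997) + (101/4 + 222² + (405/4)*222) = √(-16970) + (101/4 + 49284 + 44955/2) = I*√16970 + 287147/4 = 287147/4 + I*√16970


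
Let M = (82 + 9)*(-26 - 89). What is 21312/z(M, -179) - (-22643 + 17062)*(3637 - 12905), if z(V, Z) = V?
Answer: -541299090532/10465 ≈ -5.1725e+7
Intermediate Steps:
M = -10465 (M = 91*(-115) = -10465)
21312/z(M, -179) - (-22643 + 17062)*(3637 - 12905) = 21312/(-10465) - (-22643 + 17062)*(3637 - 12905) = 21312*(-1/10465) - (-5581)*(-9268) = -21312/10465 - 1*51724708 = -21312/10465 - 51724708 = -541299090532/10465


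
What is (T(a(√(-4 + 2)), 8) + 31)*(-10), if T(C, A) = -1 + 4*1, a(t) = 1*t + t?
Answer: -340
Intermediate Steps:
a(t) = 2*t (a(t) = t + t = 2*t)
T(C, A) = 3 (T(C, A) = -1 + 4 = 3)
(T(a(√(-4 + 2)), 8) + 31)*(-10) = (3 + 31)*(-10) = 34*(-10) = -340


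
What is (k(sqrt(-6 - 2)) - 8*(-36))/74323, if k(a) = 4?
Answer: 292/74323 ≈ 0.0039288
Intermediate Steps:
(k(sqrt(-6 - 2)) - 8*(-36))/74323 = (4 - 8*(-36))/74323 = (4 + 288)*(1/74323) = 292*(1/74323) = 292/74323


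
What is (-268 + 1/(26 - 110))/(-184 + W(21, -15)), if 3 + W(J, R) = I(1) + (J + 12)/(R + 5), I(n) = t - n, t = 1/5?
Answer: 112565/80262 ≈ 1.4025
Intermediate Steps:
t = 1/5 ≈ 0.20000
I(n) = 1/5 - n
W(J, R) = -19/5 + (12 + J)/(5 + R) (W(J, R) = -3 + ((1/5 - 1*1) + (J + 12)/(R + 5)) = -3 + ((1/5 - 1) + (12 + J)/(5 + R)) = -3 + (-4/5 + (12 + J)/(5 + R)) = -19/5 + (12 + J)/(5 + R))
(-268 + 1/(26 - 110))/(-184 + W(21, -15)) = (-268 + 1/(26 - 110))/(-184 + (-7 + 21 - 19/5*(-15))/(5 - 15)) = (-268 + 1/(-84))/(-184 + (-7 + 21 + 57)/(-10)) = (-268 - 1/84)/(-184 - 1/10*71) = -22513/(84*(-184 - 71/10)) = -22513/(84*(-1911/10)) = -22513/84*(-10/1911) = 112565/80262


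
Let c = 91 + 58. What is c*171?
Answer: 25479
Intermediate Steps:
c = 149
c*171 = 149*171 = 25479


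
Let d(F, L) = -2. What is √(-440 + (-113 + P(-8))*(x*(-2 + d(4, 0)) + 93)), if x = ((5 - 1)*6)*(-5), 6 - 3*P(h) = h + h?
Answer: I*√60987 ≈ 246.96*I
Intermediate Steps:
P(h) = 2 - 2*h/3 (P(h) = 2 - (h + h)/3 = 2 - 2*h/3)
x = -120 (x = (4*6)*(-5) = 24*(-5) = -120)
√(-440 + (-113 + P(-8))*(x*(-2 + d(4, 0)) + 93)) = √(-440 + (-113 + (2 - ⅔*(-8)))*(-120*(-2 - 2) + 93)) = √(-440 + (-113 + (2 + 16/3))*(-120*(-4) + 93)) = √(-440 + (-113 + 22/3)*(480 + 93)) = √(-440 - 317/3*573) = √(-440 - 60547) = √(-60987) = I*√60987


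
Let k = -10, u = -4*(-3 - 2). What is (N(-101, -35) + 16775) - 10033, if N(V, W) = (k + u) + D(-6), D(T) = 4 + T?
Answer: 6750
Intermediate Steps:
u = 20 (u = -4*(-5) = 20)
N(V, W) = 8 (N(V, W) = (-10 + 20) + (4 - 6) = 10 - 2 = 8)
(N(-101, -35) + 16775) - 10033 = (8 + 16775) - 10033 = 16783 - 10033 = 6750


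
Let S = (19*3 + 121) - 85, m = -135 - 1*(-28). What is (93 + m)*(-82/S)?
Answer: 1148/93 ≈ 12.344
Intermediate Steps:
m = -107 (m = -135 + 28 = -107)
S = 93 (S = (57 + 121) - 85 = 178 - 85 = 93)
(93 + m)*(-82/S) = (93 - 107)*(-82/93) = -(-1148)/93 = -14*(-82/93) = 1148/93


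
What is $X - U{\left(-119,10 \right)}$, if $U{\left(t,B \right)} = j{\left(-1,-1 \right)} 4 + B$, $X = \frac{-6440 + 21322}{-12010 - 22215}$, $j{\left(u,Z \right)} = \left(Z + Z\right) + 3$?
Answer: $- \frac{494032}{34225} \approx -14.435$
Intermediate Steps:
$j{\left(u,Z \right)} = 3 + 2 Z$ ($j{\left(u,Z \right)} = 2 Z + 3 = 3 + 2 Z$)
$X = - \frac{14882}{34225}$ ($X = \frac{14882}{-34225} = 14882 \left(- \frac{1}{34225}\right) = - \frac{14882}{34225} \approx -0.43483$)
$U{\left(t,B \right)} = 4 + B$ ($U{\left(t,B \right)} = \left(3 + 2 \left(-1\right)\right) 4 + B = \left(3 - 2\right) 4 + B = 1 \cdot 4 + B = 4 + B$)
$X - U{\left(-119,10 \right)} = - \frac{14882}{34225} - \left(4 + 10\right) = - \frac{14882}{34225} - 14 = - \frac{494032}{34225}$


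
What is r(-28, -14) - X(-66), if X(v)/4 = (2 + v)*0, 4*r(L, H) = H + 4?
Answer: -5/2 ≈ -2.5000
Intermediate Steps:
r(L, H) = 1 + H/4 (r(L, H) = (H + 4)/4 = (4 + H)/4 = 1 + H/4)
X(v) = 0 (X(v) = 4*((2 + v)*0) = 4*0 = 0)
r(-28, -14) - X(-66) = (1 + (1/4)*(-14)) - 1*0 = (1 - 7/2) + 0 = -5/2 + 0 = -5/2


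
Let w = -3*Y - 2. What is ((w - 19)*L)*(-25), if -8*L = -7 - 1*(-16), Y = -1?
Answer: -2025/4 ≈ -506.25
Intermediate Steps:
w = 1 (w = -3*(-1) - 2 = 3 - 2 = 1)
L = -9/8 (L = -(-7 - 1*(-16))/8 = -(-7 + 16)/8 = -1/8*9 = -9/8 ≈ -1.1250)
((w - 19)*L)*(-25) = ((1 - 19)*(-9/8))*(-25) = -18*(-9/8)*(-25) = (81/4)*(-25) = -2025/4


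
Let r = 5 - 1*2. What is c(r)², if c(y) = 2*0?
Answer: 0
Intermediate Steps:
r = 3 (r = 5 - 2 = 3)
c(y) = 0
c(r)² = 0² = 0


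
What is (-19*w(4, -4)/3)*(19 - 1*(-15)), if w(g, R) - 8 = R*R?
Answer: -5168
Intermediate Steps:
w(g, R) = 8 + R² (w(g, R) = 8 + R*R = 8 + R²)
(-19*w(4, -4)/3)*(19 - 1*(-15)) = (-19*(8 + (-4)²)/3)*(19 - 1*(-15)) = (-19*(8 + 16)/3)*(19 + 15) = -456/3*34 = -19*8*34 = -152*34 = -5168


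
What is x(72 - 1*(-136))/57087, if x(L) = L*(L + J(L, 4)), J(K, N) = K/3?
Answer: 173056/171261 ≈ 1.0105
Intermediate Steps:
J(K, N) = K/3 (J(K, N) = K*(1/3) = K/3)
x(L) = 4*L**2/3 (x(L) = L*(L + L/3) = L*(4*L/3) = 4*L**2/3)
x(72 - 1*(-136))/57087 = (4*(72 - 1*(-136))**2/3)/57087 = (4*(72 + 136)**2/3)*(1/57087) = ((4/3)*208**2)*(1/57087) = ((4/3)*43264)*(1/57087) = (173056/3)*(1/57087) = 173056/171261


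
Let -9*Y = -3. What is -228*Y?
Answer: -76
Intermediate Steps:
Y = ⅓ (Y = -⅑*(-3) = ⅓ ≈ 0.33333)
-228*Y = -228*⅓ = -76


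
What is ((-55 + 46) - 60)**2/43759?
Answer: 4761/43759 ≈ 0.10880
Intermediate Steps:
((-55 + 46) - 60)**2/43759 = (-9 - 60)**2*(1/43759) = (-69)**2*(1/43759) = 4761*(1/43759) = 4761/43759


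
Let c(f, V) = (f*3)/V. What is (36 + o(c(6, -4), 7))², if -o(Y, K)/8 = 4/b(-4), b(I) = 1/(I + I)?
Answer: 85264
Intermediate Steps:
b(I) = 1/(2*I)
c(f, V) = 3*f/V (c(f, V) = (3*f)/V = 3*f/V)
o(Y, K) = 256 (o(Y, K) = -32/((½)/(-4)) = -32/((½)*(-¼)) = -32/(-⅛) = -32*(-8) = -8*(-32) = 256)
(36 + o(c(6, -4), 7))² = (36 + 256)² = 292² = 85264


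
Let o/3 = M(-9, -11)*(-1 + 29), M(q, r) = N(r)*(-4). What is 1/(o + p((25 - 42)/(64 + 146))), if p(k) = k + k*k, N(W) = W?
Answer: 44100/162990319 ≈ 0.00027057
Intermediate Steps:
M(q, r) = -4*r (M(q, r) = r*(-4) = -4*r)
o = 3696 (o = 3*((-4*(-11))*(-1 + 29)) = 3*(44*28) = 3*1232 = 3696)
p(k) = k + k²
1/(o + p((25 - 42)/(64 + 146))) = 1/(3696 + ((25 - 42)/(64 + 146))*(1 + (25 - 42)/(64 + 146))) = 1/(3696 + (-17/210)*(1 - 17/210)) = 1/(3696 + (-17*1/210)*(1 - 17*1/210)) = 1/(3696 - 17*(1 - 17/210)/210) = 1/(3696 - 17/210*193/210) = 1/(3696 - 3281/44100) = 1/(162990319/44100) = 44100/162990319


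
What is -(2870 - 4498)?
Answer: 1628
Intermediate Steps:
-(2870 - 4498) = -1*(-1628) = 1628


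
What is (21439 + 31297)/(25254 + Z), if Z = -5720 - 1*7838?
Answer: 3296/731 ≈ 4.5089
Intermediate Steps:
Z = -13558 (Z = -5720 - 7838 = -13558)
(21439 + 31297)/(25254 + Z) = (21439 + 31297)/(25254 - 13558) = 52736/11696 = 52736*(1/11696) = 3296/731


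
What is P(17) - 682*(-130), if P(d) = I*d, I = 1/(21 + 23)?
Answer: 3901057/44 ≈ 88660.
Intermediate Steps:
I = 1/44 ≈ 0.022727
P(d) = d/44
P(17) - 682*(-130) = (1/44)*17 - 682*(-130) = 17/44 + 88660 = 3901057/44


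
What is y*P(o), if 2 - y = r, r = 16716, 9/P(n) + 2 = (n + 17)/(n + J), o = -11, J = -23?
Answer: 2557242/37 ≈ 69115.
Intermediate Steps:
P(n) = 9/(-2 + (17 + n)/(-23 + n)) (P(n) = 9/(-2 + (n + 17)/(n - 23)) = 9/(-2 + (17 + n)/(-23 + n)))
y = -16714 (y = 2 - 1*16716 = 2 - 16716 = -16714)
y*P(o) = -150426*(23 - 1*(-11))/(-63 - 11) = -150426*(23 + 11)/(-74) = -150426*(-1)*34/74 = -16714*(-153/37) = 2557242/37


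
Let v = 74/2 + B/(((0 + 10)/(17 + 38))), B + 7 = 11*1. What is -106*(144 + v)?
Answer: -21518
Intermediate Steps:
B = 4 (B = -7 + 11*1 = -7 + 11 = 4)
v = 59 (v = 74/2 + 4/(((0 + 10)/(17 + 38))) = 74*(½) + 4/((10/55)) = 37 + 4/((10*(1/55))) = 37 + 4/(2/11) = 37 + 4*(11/2) = 37 + 22 = 59)
-106*(144 + v) = -106*(144 + 59) = -106*203 = -21518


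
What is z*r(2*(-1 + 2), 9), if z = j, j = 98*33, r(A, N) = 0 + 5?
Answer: 16170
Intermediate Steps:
r(A, N) = 5
j = 3234
z = 3234
z*r(2*(-1 + 2), 9) = 3234*5 = 16170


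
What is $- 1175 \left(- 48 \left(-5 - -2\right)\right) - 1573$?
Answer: $-170773$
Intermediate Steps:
$- 1175 \left(- 48 \left(-5 - -2\right)\right) - 1573 = - 1175 \left(- 48 \left(-5 + 2\right)\right) - 1573 = - 1175 \left(\left(-48\right) \left(-3\right)\right) - 1573 = \left(-1175\right) 144 - 1573 = -169200 - 1573 = -170773$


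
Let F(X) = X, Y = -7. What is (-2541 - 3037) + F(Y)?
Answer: -5585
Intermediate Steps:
(-2541 - 3037) + F(Y) = (-2541 - 3037) - 7 = -5578 - 7 = -5585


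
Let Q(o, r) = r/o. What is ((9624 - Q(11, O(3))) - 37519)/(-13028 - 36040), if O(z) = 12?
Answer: 306857/539748 ≈ 0.56852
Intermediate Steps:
((9624 - Q(11, O(3))) - 37519)/(-13028 - 36040) = ((9624 - 12/11) - 37519)/(-13028 - 36040) = ((9624 - 12/11) - 37519)/(-49068) = ((9624 - 1*12/11) - 37519)*(-1/49068) = ((9624 - 12/11) - 37519)*(-1/49068) = (105852/11 - 37519)*(-1/49068) = -306857/11*(-1/49068) = 306857/539748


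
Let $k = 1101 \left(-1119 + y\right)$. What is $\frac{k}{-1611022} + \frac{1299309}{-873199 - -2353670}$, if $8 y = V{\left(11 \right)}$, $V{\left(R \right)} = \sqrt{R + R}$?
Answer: $\frac{3917183784747}{2385071351362} - \frac{1101 \sqrt{22}}{12888176} \approx 1.642$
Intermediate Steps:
$V{\left(R \right)} = \sqrt{2} \sqrt{R}$ ($V{\left(R \right)} = \sqrt{2 R} = \sqrt{2} \sqrt{R}$)
$y = \frac{\sqrt{22}}{8}$ ($y = \frac{\sqrt{2} \sqrt{11}}{8} = \frac{\sqrt{22}}{8} \approx 0.5863$)
$k = -1232019 + \frac{1101 \sqrt{22}}{8}$ ($k = 1101 \left(-1119 + \frac{\sqrt{22}}{8}\right) = -1232019 + \frac{1101 \sqrt{22}}{8} \approx -1.2314 \cdot 10^{6}$)
$\frac{k}{-1611022} + \frac{1299309}{-873199 - -2353670} = \frac{-1232019 + \frac{1101 \sqrt{22}}{8}}{-1611022} + \frac{1299309}{-873199 - -2353670} = \left(-1232019 + \frac{1101 \sqrt{22}}{8}\right) \left(- \frac{1}{1611022}\right) + \frac{1299309}{-873199 + 2353670} = \left(\frac{1232019}{1611022} - \frac{1101 \sqrt{22}}{12888176}\right) + \frac{1299309}{1480471} = \frac{3917183784747}{2385071351362} - \frac{1101 \sqrt{22}}{12888176}$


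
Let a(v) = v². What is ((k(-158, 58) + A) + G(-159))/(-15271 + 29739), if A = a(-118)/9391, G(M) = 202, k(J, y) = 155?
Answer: 3366511/135868988 ≈ 0.024778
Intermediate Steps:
A = 13924/9391 (A = (-118)²/9391 = 13924*(1/9391) = 13924/9391 ≈ 1.4827)
((k(-158, 58) + A) + G(-159))/(-15271 + 29739) = ((155 + 13924/9391) + 202)/(-15271 + 29739) = (1469529/9391 + 202)/14468 = (3366511/9391)*(1/14468) = 3366511/135868988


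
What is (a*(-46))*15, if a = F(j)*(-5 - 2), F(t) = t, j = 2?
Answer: 9660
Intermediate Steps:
a = -14 (a = 2*(-5 - 2) = 2*(-7) = -14)
(a*(-46))*15 = -14*(-46)*15 = 644*15 = 9660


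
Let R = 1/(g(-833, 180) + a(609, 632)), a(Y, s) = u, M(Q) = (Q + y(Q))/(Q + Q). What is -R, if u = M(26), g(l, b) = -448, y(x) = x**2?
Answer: 2/869 ≈ 0.0023015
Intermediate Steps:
M(Q) = (Q + Q**2)/(2*Q) (M(Q) = (Q + Q**2)/(Q + Q) = (Q + Q**2)/((2*Q)) = (Q + Q**2)*(1/(2*Q)) = (Q + Q**2)/(2*Q))
u = 27/2 (u = 1/2 + (1/2)*26 = 1/2 + 13 = 27/2 ≈ 13.500)
a(Y, s) = 27/2
R = -2/869 (R = 1/(-448 + 27/2) = 1/(-869/2) = -2/869 ≈ -0.0023015)
-R = -1*(-2/869) = 2/869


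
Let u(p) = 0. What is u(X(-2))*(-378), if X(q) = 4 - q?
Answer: 0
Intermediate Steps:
u(X(-2))*(-378) = 0*(-378) = 0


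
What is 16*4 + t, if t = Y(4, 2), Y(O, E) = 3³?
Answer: 91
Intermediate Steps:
Y(O, E) = 27
t = 27
16*4 + t = 16*4 + 27 = 64 + 27 = 91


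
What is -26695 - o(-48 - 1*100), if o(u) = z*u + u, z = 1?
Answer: -26399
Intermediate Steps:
o(u) = 2*u (o(u) = 1*u + u = u + u = 2*u)
-26695 - o(-48 - 1*100) = -26695 - 2*(-48 - 1*100) = -26695 - 2*(-48 - 100) = -26695 - 2*(-148) = -26695 - 1*(-296) = -26695 + 296 = -26399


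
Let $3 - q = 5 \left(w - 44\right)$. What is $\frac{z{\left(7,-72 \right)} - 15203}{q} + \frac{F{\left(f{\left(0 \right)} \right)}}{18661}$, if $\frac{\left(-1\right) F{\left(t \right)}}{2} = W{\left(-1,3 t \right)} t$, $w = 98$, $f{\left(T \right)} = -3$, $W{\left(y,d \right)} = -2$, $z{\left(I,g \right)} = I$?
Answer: $\frac{283569352}{4982487} \approx 56.913$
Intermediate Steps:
$F{\left(t \right)} = 4 t$ ($F{\left(t \right)} = - 2 \left(- 2 t\right) = 4 t$)
$q = -267$ ($q = 3 - 5 \left(98 - 44\right) = 3 - 5 \cdot 54 = 3 - 270 = -267$)
$\frac{z{\left(7,-72 \right)} - 15203}{q} + \frac{F{\left(f{\left(0 \right)} \right)}}{18661} = \frac{7 - 15203}{-267} + \frac{4 \left(-3\right)}{18661} = \left(7 - 15203\right) \left(- \frac{1}{267}\right) - \frac{12}{18661} = \left(-15196\right) \left(- \frac{1}{267}\right) - \frac{12}{18661} = \frac{15196}{267} - \frac{12}{18661} = \frac{283569352}{4982487}$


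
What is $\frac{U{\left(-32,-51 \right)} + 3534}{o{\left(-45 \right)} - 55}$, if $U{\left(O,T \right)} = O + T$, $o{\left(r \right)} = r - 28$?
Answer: $- \frac{3451}{128} \approx -26.961$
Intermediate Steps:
$o{\left(r \right)} = -28 + r$
$\frac{U{\left(-32,-51 \right)} + 3534}{o{\left(-45 \right)} - 55} = \frac{\left(-32 - 51\right) + 3534}{\left(-28 - 45\right) - 55} = \frac{-83 + 3534}{-73 - 55} = \frac{3451}{-128} = 3451 \left(- \frac{1}{128}\right) = - \frac{3451}{128}$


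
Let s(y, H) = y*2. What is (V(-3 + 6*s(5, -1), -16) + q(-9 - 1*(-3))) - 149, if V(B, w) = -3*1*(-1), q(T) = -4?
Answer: -150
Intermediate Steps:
s(y, H) = 2*y
V(B, w) = 3 (V(B, w) = -3*(-1) = 3)
(V(-3 + 6*s(5, -1), -16) + q(-9 - 1*(-3))) - 149 = (3 - 4) - 149 = -1 - 149 = -150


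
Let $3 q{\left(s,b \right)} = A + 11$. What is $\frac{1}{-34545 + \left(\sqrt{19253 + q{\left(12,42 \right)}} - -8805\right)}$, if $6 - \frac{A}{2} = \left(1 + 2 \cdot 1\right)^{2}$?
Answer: $- \frac{19305}{496896259} - \frac{\sqrt{43323}}{993792518} \approx -3.9061 \cdot 10^{-5}$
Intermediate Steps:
$A = -6$ ($A = 12 - 2 \left(1 + 2 \cdot 1\right)^{2} = 12 - 2 \left(1 + 2\right)^{2} = 12 - 2 \cdot 3^{2} = 12 - 18 = -6$)
$q{\left(s,b \right)} = \frac{5}{3}$ ($q{\left(s,b \right)} = \frac{-6 + 11}{3} = \frac{1}{3} \cdot 5 = \frac{5}{3}$)
$\frac{1}{-34545 + \left(\sqrt{19253 + q{\left(12,42 \right)}} - -8805\right)} = \frac{1}{-34545 + \left(\sqrt{19253 + \frac{5}{3}} - -8805\right)} = \frac{1}{-34545 + \left(\sqrt{\frac{57764}{3}} + 8805\right)} = \frac{1}{-34545 + \left(\frac{2 \sqrt{43323}}{3} + 8805\right)} = \frac{1}{-34545 + \left(8805 + \frac{2 \sqrt{43323}}{3}\right)} = \frac{1}{-25740 + \frac{2 \sqrt{43323}}{3}}$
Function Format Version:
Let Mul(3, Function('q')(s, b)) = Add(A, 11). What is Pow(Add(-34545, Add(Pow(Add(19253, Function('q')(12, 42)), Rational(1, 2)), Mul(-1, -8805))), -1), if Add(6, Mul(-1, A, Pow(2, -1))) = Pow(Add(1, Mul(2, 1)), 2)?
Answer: Add(Rational(-19305, 496896259), Mul(Rational(-1, 993792518), Pow(43323, Rational(1, 2)))) ≈ -3.9061e-5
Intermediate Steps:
A = -6 (A = Add(12, Mul(-2, Pow(Add(1, Mul(2, 1)), 2))) = Add(12, Mul(-2, Pow(Add(1, 2), 2))) = Add(12, Mul(-2, Pow(3, 2))) = Add(12, Mul(-2, 9)) = Add(12, -18) = -6)
Function('q')(s, b) = Rational(5, 3) (Function('q')(s, b) = Mul(Rational(1, 3), Add(-6, 11)) = Mul(Rational(1, 3), 5) = Rational(5, 3))
Pow(Add(-34545, Add(Pow(Add(19253, Function('q')(12, 42)), Rational(1, 2)), Mul(-1, -8805))), -1) = Pow(Add(-34545, Add(Pow(Add(19253, Rational(5, 3)), Rational(1, 2)), Mul(-1, -8805))), -1) = Pow(Add(-34545, Add(Pow(Rational(57764, 3), Rational(1, 2)), 8805)), -1) = Pow(Add(-34545, Add(Mul(Rational(2, 3), Pow(43323, Rational(1, 2))), 8805)), -1) = Pow(Add(-34545, Add(8805, Mul(Rational(2, 3), Pow(43323, Rational(1, 2))))), -1) = Pow(Add(-25740, Mul(Rational(2, 3), Pow(43323, Rational(1, 2)))), -1)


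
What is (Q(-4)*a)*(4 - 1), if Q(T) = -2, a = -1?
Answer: 6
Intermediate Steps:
(Q(-4)*a)*(4 - 1) = (-2*(-1))*(4 - 1) = 2*3 = 6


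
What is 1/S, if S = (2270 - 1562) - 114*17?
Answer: -1/1230 ≈ -0.00081301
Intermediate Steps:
S = -1230 (S = 708 - 1938 = -1230)
1/S = 1/(-1230) = -1/1230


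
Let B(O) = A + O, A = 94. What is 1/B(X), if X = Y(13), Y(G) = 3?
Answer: 1/97 ≈ 0.010309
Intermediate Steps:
X = 3
B(O) = 94 + O
1/B(X) = 1/(94 + 3) = 1/97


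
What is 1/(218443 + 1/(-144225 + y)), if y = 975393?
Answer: 831168/181562831425 ≈ 4.5779e-6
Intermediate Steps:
1/(218443 + 1/(-144225 + y)) = 1/(218443 + 1/(-144225 + 975393)) = 1/(218443 + 1/831168) = 1/(181562831425/831168) = 831168/181562831425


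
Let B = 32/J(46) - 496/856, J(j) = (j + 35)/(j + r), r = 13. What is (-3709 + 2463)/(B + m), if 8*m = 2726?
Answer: -43196328/12601097 ≈ -3.4280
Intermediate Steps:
m = 1363/4 (m = (⅛)*2726 = 1363/4 ≈ 340.75)
J(j) = (35 + j)/(13 + j) (J(j) = (j + 35)/(j + 13) = (35 + j)/(13 + j))
B = 196994/8667 (B = 32/(((35 + 46)/(13 + 46))) - 496/856 = 32/((81/59)) - 496*1/856 = 32/(((1/59)*81)) - 62/107 = 32/(81/59) - 62/107 = 32*(59/81) - 62/107 = 1888/81 - 62/107 = 196994/8667 ≈ 22.729)
(-3709 + 2463)/(B + m) = (-3709 + 2463)/(196994/8667 + 1363/4) = -1246/12601097/34668 = -1246*34668/12601097 = -43196328/12601097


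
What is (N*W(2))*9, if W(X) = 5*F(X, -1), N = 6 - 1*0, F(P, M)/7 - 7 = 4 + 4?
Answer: 28350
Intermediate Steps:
F(P, M) = 105 (F(P, M) = 49 + 7*(4 + 4) = 49 + 7*8 = 49 + 56 = 105)
N = 6 (N = 6 + 0 = 6)
W(X) = 525 (W(X) = 5*105 = 525)
(N*W(2))*9 = (6*525)*9 = 3150*9 = 28350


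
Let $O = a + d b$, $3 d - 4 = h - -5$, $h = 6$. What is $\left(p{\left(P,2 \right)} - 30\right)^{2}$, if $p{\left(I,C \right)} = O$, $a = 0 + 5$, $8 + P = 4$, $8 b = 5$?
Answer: $\frac{30625}{64} \approx 478.52$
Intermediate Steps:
$b = \frac{5}{8}$ ($b = \frac{1}{8} \cdot 5 = \frac{5}{8} \approx 0.625$)
$P = -4$ ($P = -8 + 4 = -4$)
$a = 5$
$d = 5$ ($d = \frac{4}{3} + \frac{6 - -5}{3} = \frac{4}{3} + \frac{6 + 5}{3} = \frac{4}{3} + \frac{1}{3} \cdot 11 = \frac{4}{3} + \frac{11}{3} = 5$)
$O = \frac{65}{8}$ ($O = 5 + 5 \cdot \frac{5}{8} = 5 + \frac{25}{8} = \frac{65}{8} \approx 8.125$)
$p{\left(I,C \right)} = \frac{65}{8}$
$\left(p{\left(P,2 \right)} - 30\right)^{2} = \left(\frac{65}{8} - 30\right)^{2} = \left(- \frac{175}{8}\right)^{2} = \frac{30625}{64}$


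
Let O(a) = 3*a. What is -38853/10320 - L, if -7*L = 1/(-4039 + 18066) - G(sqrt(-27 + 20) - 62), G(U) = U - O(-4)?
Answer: 163000243/48252880 - I*sqrt(7)/7 ≈ 3.378 - 0.37796*I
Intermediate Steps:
G(U) = 12 + U (G(U) = U - 3*(-4) = U - 1*(-12) = U + 12 = 12 + U)
L = -100193/14027 + I*sqrt(7)/7 (L = -(1/(-4039 + 18066) - (12 + (sqrt(-27 + 20) - 62)))/7 = -(1/14027 - (12 + (sqrt(-7) - 62)))/7 = -(1/14027 - (12 + (I*sqrt(7) - 62)))/7 = -(1/14027 - (12 + (-62 + I*sqrt(7))))/7 = -(1/14027 - (-50 + I*sqrt(7)))/7 = -(1/14027 + (50 - I*sqrt(7)))/7 = -(701351/14027 - I*sqrt(7))/7 = -100193/14027 + I*sqrt(7)/7 ≈ -7.1429 + 0.37796*I)
-38853/10320 - L = -38853/10320 - (-100193/14027 + I*sqrt(7)/7) = -38853*1/10320 + (100193/14027 - I*sqrt(7)/7) = -12951/3440 + (100193/14027 - I*sqrt(7)/7) = 163000243/48252880 - I*sqrt(7)/7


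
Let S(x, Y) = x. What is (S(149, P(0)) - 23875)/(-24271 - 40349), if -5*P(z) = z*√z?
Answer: 11863/32310 ≈ 0.36716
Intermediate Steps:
P(z) = -z^(3/2)/5 (P(z) = -z*√z/5 = -z^(3/2)/5)
(S(149, P(0)) - 23875)/(-24271 - 40349) = (149 - 23875)/(-24271 - 40349) = -23726/(-64620) = -23726*(-1/64620) = 11863/32310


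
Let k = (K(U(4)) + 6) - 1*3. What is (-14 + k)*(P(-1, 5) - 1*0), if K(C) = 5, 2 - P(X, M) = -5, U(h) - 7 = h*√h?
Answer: -42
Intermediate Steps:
U(h) = 7 + h^(3/2) (U(h) = 7 + h*√h = 7 + h^(3/2))
P(X, M) = 7 (P(X, M) = 2 - 1*(-5) = 2 + 5 = 7)
k = 8 (k = (5 + 6) - 1*3 = 11 - 3 = 8)
(-14 + k)*(P(-1, 5) - 1*0) = (-14 + 8)*(7 - 1*0) = -6*(7 + 0) = -6*7 = -42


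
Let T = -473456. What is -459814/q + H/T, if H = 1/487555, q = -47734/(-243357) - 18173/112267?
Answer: -2899889102263379162255519497/216160732474131377360 ≈ -1.3415e+7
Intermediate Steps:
q = 936426217/27320960319 (q = -47734*(-1/243357) - 18173*1/112267 = 47734/243357 - 18173/112267 = 936426217/27320960319 ≈ 0.034275)
H = 1/487555 ≈ 2.0510e-6
-459814/q + H/T = -459814/936426217/27320960319 + (1/487555)/(-473456) = -459814*27320960319/936426217 + (1/487555)*(-1/473456) = -12562560048120666/936426217 - 1/230835840080 = -2899889102263379162255519497/216160732474131377360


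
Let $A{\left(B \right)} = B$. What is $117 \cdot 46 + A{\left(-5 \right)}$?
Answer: $5377$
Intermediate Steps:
$117 \cdot 46 + A{\left(-5 \right)} = 117 \cdot 46 - 5 = 5382 - 5 = 5377$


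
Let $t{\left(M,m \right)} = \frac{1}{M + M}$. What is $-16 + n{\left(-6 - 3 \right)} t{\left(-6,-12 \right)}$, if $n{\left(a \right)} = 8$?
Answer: $- \frac{50}{3} \approx -16.667$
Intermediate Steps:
$t{\left(M,m \right)} = \frac{1}{2 M}$
$-16 + n{\left(-6 - 3 \right)} t{\left(-6,-12 \right)} = -16 + 8 \frac{1}{2 \left(-6\right)} = -16 + 8 \cdot \frac{1}{2} \left(- \frac{1}{6}\right) = -16 + 8 \left(- \frac{1}{12}\right) = -16 - \frac{2}{3} = - \frac{50}{3}$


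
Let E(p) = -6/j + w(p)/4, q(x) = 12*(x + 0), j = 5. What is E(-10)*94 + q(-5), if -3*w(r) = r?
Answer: -1417/15 ≈ -94.467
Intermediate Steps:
w(r) = -r/3
q(x) = 12*x
E(p) = -6/5 - p/12 (E(p) = -6/5 - p/3/4 = -6*⅕ - p/3*(¼) = -6/5 - p/12)
E(-10)*94 + q(-5) = (-6/5 - 1/12*(-10))*94 + 12*(-5) = (-6/5 + ⅚)*94 - 60 = -11/30*94 - 60 = -517/15 - 60 = -1417/15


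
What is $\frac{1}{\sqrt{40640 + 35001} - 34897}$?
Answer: $- \frac{34897}{1217724968} - \frac{\sqrt{75641}}{1217724968} \approx -2.8883 \cdot 10^{-5}$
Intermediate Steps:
$\frac{1}{\sqrt{40640 + 35001} - 34897} = \frac{1}{\sqrt{75641} - 34897} = \frac{1}{-34897 + \sqrt{75641}}$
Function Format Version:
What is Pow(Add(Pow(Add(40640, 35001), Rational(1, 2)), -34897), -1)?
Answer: Add(Rational(-34897, 1217724968), Mul(Rational(-1, 1217724968), Pow(75641, Rational(1, 2)))) ≈ -2.8883e-5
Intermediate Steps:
Pow(Add(Pow(Add(40640, 35001), Rational(1, 2)), -34897), -1) = Pow(Add(Pow(75641, Rational(1, 2)), -34897), -1) = Pow(Add(-34897, Pow(75641, Rational(1, 2))), -1)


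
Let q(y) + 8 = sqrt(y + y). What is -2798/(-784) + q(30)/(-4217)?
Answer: 5902719/1653064 - 2*sqrt(15)/4217 ≈ 3.5689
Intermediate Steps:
q(y) = -8 + sqrt(2)*sqrt(y) (q(y) = -8 + sqrt(y + y) = -8 + sqrt(2*y) = -8 + sqrt(2)*sqrt(y))
-2798/(-784) + q(30)/(-4217) = -2798/(-784) + (-8 + sqrt(2)*sqrt(30))/(-4217) = -2798*(-1/784) + (-8 + 2*sqrt(15))*(-1/4217) = 1399/392 + (8/4217 - 2*sqrt(15)/4217) = 5902719/1653064 - 2*sqrt(15)/4217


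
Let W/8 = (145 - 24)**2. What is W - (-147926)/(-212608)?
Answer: 12451100949/106304 ≈ 1.1713e+5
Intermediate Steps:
W = 117128 (W = 8*(145 - 24)**2 = 8*121**2 = 8*14641 = 117128)
W - (-147926)/(-212608) = 117128 - (-147926)/(-212608) = 117128 - (-147926)*(-1)/212608 = 117128 - 1*73963/106304 = 117128 - 73963/106304 = 12451100949/106304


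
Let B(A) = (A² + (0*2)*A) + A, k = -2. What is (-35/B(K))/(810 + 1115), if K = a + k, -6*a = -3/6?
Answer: -144/13915 ≈ -0.010349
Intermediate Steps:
a = 1/12 (a = -(-1)/(2*6) = -⅙*(-½) = 1/12 ≈ 0.083333)
K = -23/12 (K = 1/12 - 2 = -23/12 ≈ -1.9167)
B(A) = A + A² (B(A) = (A² + 0*A) + A = (A² + 0) + A = A² + A = A + A²)
(-35/B(K))/(810 + 1115) = (-35*(-12/(23*(1 - 23/12))))/(810 + 1115) = -35/((-23/12*(-11/12)))/1925 = -35/253/144*(1/1925) = -35*144/253*(1/1925) = -5040/253*1/1925 = -144/13915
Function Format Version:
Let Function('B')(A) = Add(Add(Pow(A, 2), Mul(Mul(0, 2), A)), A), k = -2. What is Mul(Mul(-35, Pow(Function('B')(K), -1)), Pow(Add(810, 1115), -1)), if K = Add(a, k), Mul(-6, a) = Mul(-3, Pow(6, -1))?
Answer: Rational(-144, 13915) ≈ -0.010349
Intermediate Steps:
a = Rational(1, 12) (a = Mul(Rational(-1, 6), Mul(-3, Pow(6, -1))) = Mul(Rational(-1, 6), Mul(-3, Rational(1, 6))) = Mul(Rational(-1, 6), Rational(-1, 2)) = Rational(1, 12) ≈ 0.083333)
K = Rational(-23, 12) (K = Add(Rational(1, 12), -2) = Rational(-23, 12) ≈ -1.9167)
Function('B')(A) = Add(A, Pow(A, 2)) (Function('B')(A) = Add(Add(Pow(A, 2), Mul(0, A)), A) = Add(Add(Pow(A, 2), 0), A) = Add(Pow(A, 2), A) = Add(A, Pow(A, 2)))
Mul(Mul(-35, Pow(Function('B')(K), -1)), Pow(Add(810, 1115), -1)) = Mul(Mul(-35, Pow(Mul(Rational(-23, 12), Add(1, Rational(-23, 12))), -1)), Pow(Add(810, 1115), -1)) = Mul(Mul(-35, Pow(Mul(Rational(-23, 12), Rational(-11, 12)), -1)), Pow(1925, -1)) = Mul(Mul(-35, Pow(Rational(253, 144), -1)), Rational(1, 1925)) = Mul(Mul(-35, Rational(144, 253)), Rational(1, 1925)) = Mul(Rational(-5040, 253), Rational(1, 1925)) = Rational(-144, 13915)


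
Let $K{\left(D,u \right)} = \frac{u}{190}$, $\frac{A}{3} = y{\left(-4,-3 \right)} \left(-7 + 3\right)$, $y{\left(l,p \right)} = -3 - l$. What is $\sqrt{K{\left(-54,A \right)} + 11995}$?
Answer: $\frac{\sqrt{108254305}}{95} \approx 109.52$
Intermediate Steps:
$A = -12$ ($A = 3 \left(-3 - -4\right) \left(-7 + 3\right) = 3 \left(-3 + 4\right) \left(-4\right) = 3 \cdot 1 \left(-4\right) = 3 \left(-4\right) = -12$)
$K{\left(D,u \right)} = \frac{u}{190}$ ($K{\left(D,u \right)} = u \frac{1}{190} = \frac{u}{190}$)
$\sqrt{K{\left(-54,A \right)} + 11995} = \sqrt{\frac{1}{190} \left(-12\right) + 11995} = \sqrt{- \frac{6}{95} + 11995} = \sqrt{\frac{1139519}{95}} = \frac{\sqrt{108254305}}{95}$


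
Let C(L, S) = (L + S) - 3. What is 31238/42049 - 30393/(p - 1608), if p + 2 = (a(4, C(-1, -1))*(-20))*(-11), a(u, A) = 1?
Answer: 1321416077/58448110 ≈ 22.608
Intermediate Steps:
C(L, S) = -3 + L + S
p = 218 (p = -2 + (1*(-20))*(-11) = -2 - 20*(-11) = -2 + 220 = 218)
31238/42049 - 30393/(p - 1608) = 31238/42049 - 30393/(218 - 1608) = 31238*(1/42049) - 30393/(-1390) = 31238/42049 - 30393*(-1/1390) = 31238/42049 + 30393/1390 = 1321416077/58448110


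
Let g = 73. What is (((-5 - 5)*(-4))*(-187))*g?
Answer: -546040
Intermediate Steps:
(((-5 - 5)*(-4))*(-187))*g = (((-5 - 5)*(-4))*(-187))*73 = (-10*(-4)*(-187))*73 = (40*(-187))*73 = -7480*73 = -546040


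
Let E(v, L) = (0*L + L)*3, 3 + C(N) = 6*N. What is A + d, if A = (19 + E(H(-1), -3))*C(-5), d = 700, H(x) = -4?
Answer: 370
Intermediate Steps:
C(N) = -3 + 6*N
E(v, L) = 3*L (E(v, L) = (0 + L)*3 = L*3 = 3*L)
A = -330 (A = (19 + 3*(-3))*(-3 + 6*(-5)) = (19 - 9)*(-3 - 30) = 10*(-33) = -330)
A + d = -330 + 700 = 370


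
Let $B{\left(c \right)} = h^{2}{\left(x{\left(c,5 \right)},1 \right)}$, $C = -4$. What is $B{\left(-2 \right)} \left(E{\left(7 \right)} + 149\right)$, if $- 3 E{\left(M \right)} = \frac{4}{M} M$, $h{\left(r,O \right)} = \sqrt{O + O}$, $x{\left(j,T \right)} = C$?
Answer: $\frac{886}{3} \approx 295.33$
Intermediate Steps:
$x{\left(j,T \right)} = -4$
$h{\left(r,O \right)} = \sqrt{2} \sqrt{O}$ ($h{\left(r,O \right)} = \sqrt{2 O} = \sqrt{2} \sqrt{O}$)
$E{\left(M \right)} = - \frac{4}{3}$ ($E{\left(M \right)} = - \frac{\frac{4}{M} M}{3} = \left(- \frac{1}{3}\right) 4 = - \frac{4}{3}$)
$B{\left(c \right)} = 2$ ($B{\left(c \right)} = \left(\sqrt{2} \sqrt{1}\right)^{2} = \left(\sqrt{2} \cdot 1\right)^{2} = \left(\sqrt{2}\right)^{2} = 2$)
$B{\left(-2 \right)} \left(E{\left(7 \right)} + 149\right) = 2 \left(- \frac{4}{3} + 149\right) = 2 \cdot \frac{443}{3} = \frac{886}{3}$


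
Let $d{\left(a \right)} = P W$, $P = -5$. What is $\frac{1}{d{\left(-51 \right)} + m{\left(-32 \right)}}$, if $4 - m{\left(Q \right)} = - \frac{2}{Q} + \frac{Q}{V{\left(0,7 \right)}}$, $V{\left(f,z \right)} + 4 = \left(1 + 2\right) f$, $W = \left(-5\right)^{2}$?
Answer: $- \frac{16}{2065} \approx -0.0077482$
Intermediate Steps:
$W = 25$
$V{\left(f,z \right)} = -4 + 3 f$ ($V{\left(f,z \right)} = -4 + \left(1 + 2\right) f = -4 + 3 f$)
$m{\left(Q \right)} = 4 + \frac{2}{Q} + \frac{Q}{4}$ ($m{\left(Q \right)} = 4 - \left(- \frac{2}{Q} + \frac{Q}{-4 + 3 \cdot 0}\right) = 4 - \left(- \frac{2}{Q} + \frac{Q}{-4 + 0}\right) = 4 - \left(- \frac{2}{Q} + \frac{Q}{-4}\right) = 4 - \left(- \frac{2}{Q} + Q \left(- \frac{1}{4}\right)\right) = 4 - \left(- \frac{2}{Q} - \frac{Q}{4}\right) = 4 + \left(\frac{2}{Q} + \frac{Q}{4}\right) = 4 + \frac{2}{Q} + \frac{Q}{4}$)
$d{\left(a \right)} = -125$ ($d{\left(a \right)} = \left(-5\right) 25 = -125$)
$\frac{1}{d{\left(-51 \right)} + m{\left(-32 \right)}} = \frac{1}{-125 + \left(4 + \frac{2}{-32} + \frac{1}{4} \left(-32\right)\right)} = \frac{1}{-125 + \left(4 + 2 \left(- \frac{1}{32}\right) - 8\right)} = \frac{1}{-125 - \frac{65}{16}} = \frac{1}{- \frac{2065}{16}} = - \frac{16}{2065}$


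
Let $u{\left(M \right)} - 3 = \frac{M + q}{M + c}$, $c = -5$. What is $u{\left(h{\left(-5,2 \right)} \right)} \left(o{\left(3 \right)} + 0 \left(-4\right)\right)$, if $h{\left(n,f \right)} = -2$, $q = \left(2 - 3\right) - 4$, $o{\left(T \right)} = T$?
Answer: $12$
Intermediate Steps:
$q = -5$ ($q = -1 - 4 = -5$)
$u{\left(M \right)} = 4$ ($u{\left(M \right)} = 3 + \frac{M - 5}{M - 5} = 3 + \frac{-5 + M}{-5 + M} = 3 + 1 = 4$)
$u{\left(h{\left(-5,2 \right)} \right)} \left(o{\left(3 \right)} + 0 \left(-4\right)\right) = 4 \left(3 + 0 \left(-4\right)\right) = 4 \left(3 + 0\right) = 4 \cdot 3 = 12$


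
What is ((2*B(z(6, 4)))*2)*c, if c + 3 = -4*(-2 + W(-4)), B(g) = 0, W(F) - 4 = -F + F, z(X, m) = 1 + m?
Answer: 0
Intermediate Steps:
W(F) = 4 (W(F) = 4 + (-F + F) = 4 + 0 = 4)
c = -11 (c = -3 - 4*(-2 + 4) = -3 - 4*2 = -3 - 8 = -11)
((2*B(z(6, 4)))*2)*c = ((2*0)*2)*(-11) = (0*2)*(-11) = 0*(-11) = 0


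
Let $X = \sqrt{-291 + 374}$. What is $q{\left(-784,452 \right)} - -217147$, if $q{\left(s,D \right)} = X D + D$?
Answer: $217599 + 452 \sqrt{83} \approx 2.2172 \cdot 10^{5}$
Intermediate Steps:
$X = \sqrt{83} \approx 9.1104$
$q{\left(s,D \right)} = D + D \sqrt{83}$ ($q{\left(s,D \right)} = \sqrt{83} D + D = D \sqrt{83} + D = D + D \sqrt{83}$)
$q{\left(-784,452 \right)} - -217147 = 452 \left(1 + \sqrt{83}\right) - -217147 = \left(452 + 452 \sqrt{83}\right) + 217147 = 217599 + 452 \sqrt{83}$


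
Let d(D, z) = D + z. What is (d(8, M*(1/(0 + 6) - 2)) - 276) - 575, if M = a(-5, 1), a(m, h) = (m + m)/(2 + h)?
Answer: -7532/9 ≈ -836.89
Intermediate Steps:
a(m, h) = 2*m/(2 + h) (a(m, h) = (2*m)/(2 + h) = 2*m/(2 + h))
M = -10/3 (M = 2*(-5)/(2 + 1) = 2*(-5)/3 = 2*(-5)*(⅓) = -10/3 ≈ -3.3333)
(d(8, M*(1/(0 + 6) - 2)) - 276) - 575 = ((8 - 10*(1/(0 + 6) - 2)/3) - 276) - 575 = ((8 - 10*(1/6 - 2)/3) - 276) - 575 = ((8 - 10*(⅙ - 2)/3) - 276) - 575 = ((8 - 10/3*(-11/6)) - 276) - 575 = ((8 + 55/9) - 276) - 575 = (127/9 - 276) - 575 = -2357/9 - 575 = -7532/9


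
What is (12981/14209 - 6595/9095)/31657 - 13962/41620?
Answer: -5711838254275327/17026996617571070 ≈ -0.33546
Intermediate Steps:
(12981/14209 - 6595/9095)/31657 - 13962/41620 = (12981*(1/14209) - 6595*1/9095)*(1/31657) - 13962*1/41620 = (12981/14209 - 1319/1819)*(1/31657) - 6981/20810 = (4870768/25846171)*(1/31657) - 6981/20810 = 4870768/818212235347 - 6981/20810 = -5711838254275327/17026996617571070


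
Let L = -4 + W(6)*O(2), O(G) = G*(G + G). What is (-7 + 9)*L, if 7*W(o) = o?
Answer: 40/7 ≈ 5.7143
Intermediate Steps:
O(G) = 2*G**2 (O(G) = G*(2*G) = 2*G**2)
W(o) = o/7
L = 20/7 (L = -4 + ((1/7)*6)*(2*2**2) = -4 + 6*(2*4)/7 = -4 + (6/7)*8 = -4 + 48/7 = 20/7 ≈ 2.8571)
(-7 + 9)*L = (-7 + 9)*(20/7) = 2*(20/7) = 40/7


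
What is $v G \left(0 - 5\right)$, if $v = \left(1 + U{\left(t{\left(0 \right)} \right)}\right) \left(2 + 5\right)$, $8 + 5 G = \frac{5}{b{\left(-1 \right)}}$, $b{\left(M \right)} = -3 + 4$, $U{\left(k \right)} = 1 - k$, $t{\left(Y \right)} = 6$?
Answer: $-84$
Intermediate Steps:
$b{\left(M \right)} = 1$
$G = - \frac{3}{5}$ ($G = - \frac{8}{5} + \frac{5 \cdot 1^{-1}}{5} = - \frac{8}{5} + \frac{5 \cdot 1}{5} = - \frac{8}{5} + \frac{1}{5} \cdot 5 = - \frac{8}{5} + 1 = - \frac{3}{5} \approx -0.6$)
$v = -28$ ($v = \left(1 + \left(1 - 6\right)\right) \left(2 + 5\right) = \left(1 + \left(1 - 6\right)\right) 7 = \left(1 - 5\right) 7 = \left(-4\right) 7 = -28$)
$v G \left(0 - 5\right) = \left(-28\right) \left(- \frac{3}{5}\right) \left(0 - 5\right) = \frac{84 \left(0 - 5\right)}{5} = \frac{84}{5} \left(-5\right) = -84$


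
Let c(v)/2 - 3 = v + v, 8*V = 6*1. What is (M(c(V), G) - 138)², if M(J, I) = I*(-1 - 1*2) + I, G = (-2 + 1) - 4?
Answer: 16384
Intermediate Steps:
V = ¾ (V = (6*1)/8 = (⅛)*6 = ¾ ≈ 0.75000)
G = -5 (G = -1 - 4 = -5)
c(v) = 6 + 4*v (c(v) = 6 + 2*(v + v) = 6 + 2*(2*v) = 6 + 4*v)
M(J, I) = -2*I (M(J, I) = I*(-1 - 2) + I = I*(-3) + I = -3*I + I = -2*I)
(M(c(V), G) - 138)² = (-2*(-5) - 138)² = (10 - 138)² = (-128)² = 16384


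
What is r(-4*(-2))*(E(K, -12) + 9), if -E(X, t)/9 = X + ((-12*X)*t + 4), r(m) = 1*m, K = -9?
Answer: 93744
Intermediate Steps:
r(m) = m
E(X, t) = -36 - 9*X + 108*X*t (E(X, t) = -9*(X + ((-12*X)*t + 4)) = -9*(X + (-12*X*t + 4)) = -9*(X + (4 - 12*X*t)) = -9*(4 + X - 12*X*t) = -36 - 9*X + 108*X*t)
r(-4*(-2))*(E(K, -12) + 9) = (-4*(-2))*((-36 - 9*(-9) + 108*(-9)*(-12)) + 9) = 8*((-36 + 81 + 11664) + 9) = 8*(11709 + 9) = 8*11718 = 93744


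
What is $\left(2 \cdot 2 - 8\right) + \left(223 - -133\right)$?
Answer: $352$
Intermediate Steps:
$\left(2 \cdot 2 - 8\right) + \left(223 - -133\right) = \left(4 - 8\right) + \left(223 + 133\right) = -4 + 356 = 352$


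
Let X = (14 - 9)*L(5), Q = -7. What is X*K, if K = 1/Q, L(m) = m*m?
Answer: -125/7 ≈ -17.857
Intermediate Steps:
L(m) = m²
X = 125 (X = (14 - 9)*5² = 5*25 = 125)
K = -⅐ (K = 1/(-7) = -⅐ ≈ -0.14286)
X*K = 125*(-⅐) = -125/7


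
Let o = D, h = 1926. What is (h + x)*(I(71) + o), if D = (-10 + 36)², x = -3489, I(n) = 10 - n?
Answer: -961245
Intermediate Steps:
D = 676 (D = 26² = 676)
o = 676
(h + x)*(I(71) + o) = (1926 - 3489)*((10 - 1*71) + 676) = -1563*((10 - 71) + 676) = -1563*(-61 + 676) = -1563*615 = -961245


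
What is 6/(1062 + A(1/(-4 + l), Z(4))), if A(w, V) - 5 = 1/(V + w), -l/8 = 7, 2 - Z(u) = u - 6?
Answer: 1434/255073 ≈ 0.0056219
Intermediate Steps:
Z(u) = 8 - u (Z(u) = 2 - (u - 6) = 2 - (-6 + u) = 2 + (6 - u) = 8 - u)
l = -56 (l = -8*7 = -56)
A(w, V) = 5 + 1/(V + w)
6/(1062 + A(1/(-4 + l), Z(4))) = 6/(1062 + (1 + 5*(8 - 1*4) + 5/(-4 - 56))/((8 - 1*4) + 1/(-4 - 56))) = 6/(1062 + (1 + 5*(8 - 4) + 5/(-60))/((8 - 4) + 1/(-60))) = 6/(1062 + (1 + 5*4 + 5*(-1/60))/(4 - 1/60)) = 6/(1062 + (1 + 20 - 1/12)/(239/60)) = 6/(1062 + (60/239)*(251/12)) = 6/(1062 + 1255/239) = 6/(255073/239) = (239/255073)*6 = 1434/255073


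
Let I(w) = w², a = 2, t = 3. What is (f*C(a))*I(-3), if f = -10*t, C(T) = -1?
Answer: 270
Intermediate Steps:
f = -30 (f = -10*3 = -30)
(f*C(a))*I(-3) = -30*(-1)*(-3)² = 30*9 = 270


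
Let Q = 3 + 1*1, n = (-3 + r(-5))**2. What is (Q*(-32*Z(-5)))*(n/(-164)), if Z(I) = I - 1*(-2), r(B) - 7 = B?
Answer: -96/41 ≈ -2.3415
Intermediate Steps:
r(B) = 7 + B
Z(I) = 2 + I (Z(I) = I + 2 = 2 + I)
n = 1 (n = (-3 + (7 - 5))**2 = (-3 + 2)**2 = (-1)**2 = 1)
Q = 4 (Q = 3 + 1 = 4)
(Q*(-32*Z(-5)))*(n/(-164)) = (4*(-32*(2 - 5)))*(1/(-164)) = (4*(-32*(-3)))*(1*(-1/164)) = (4*96)*(-1/164) = 384*(-1/164) = -96/41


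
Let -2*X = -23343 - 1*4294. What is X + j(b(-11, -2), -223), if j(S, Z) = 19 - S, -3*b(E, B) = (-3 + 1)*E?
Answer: 83069/6 ≈ 13845.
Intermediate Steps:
b(E, B) = 2*E/3 (b(E, B) = -(-3 + 1)*E/3 = -(-2)*E/3 = 2*E/3)
X = 27637/2 (X = -(-23343 - 1*4294)/2 = -(-23343 - 4294)/2 = -½*(-27637) = 27637/2 ≈ 13819.)
X + j(b(-11, -2), -223) = 27637/2 + (19 - 2*(-11)/3) = 27637/2 + (19 - 1*(-22/3)) = 27637/2 + (19 + 22/3) = 27637/2 + 79/3 = 83069/6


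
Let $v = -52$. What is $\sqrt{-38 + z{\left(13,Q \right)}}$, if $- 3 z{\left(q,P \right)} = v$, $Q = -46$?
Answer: $\frac{i \sqrt{186}}{3} \approx 4.5461 i$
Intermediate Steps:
$z{\left(q,P \right)} = \frac{52}{3}$ ($z{\left(q,P \right)} = \left(- \frac{1}{3}\right) \left(-52\right) = \frac{52}{3}$)
$\sqrt{-38 + z{\left(13,Q \right)}} = \sqrt{-38 + \frac{52}{3}} = \sqrt{- \frac{62}{3}} = \frac{i \sqrt{186}}{3}$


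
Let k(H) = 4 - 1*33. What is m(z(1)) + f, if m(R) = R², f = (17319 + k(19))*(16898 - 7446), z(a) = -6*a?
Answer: 163425116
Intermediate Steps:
k(H) = -29 (k(H) = 4 - 33 = -29)
f = 163425080 (f = (17319 - 29)*(16898 - 7446) = 17290*9452 = 163425080)
m(z(1)) + f = (-6*1)² + 163425080 = (-6)² + 163425080 = 36 + 163425080 = 163425116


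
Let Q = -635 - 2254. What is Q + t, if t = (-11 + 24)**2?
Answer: -2720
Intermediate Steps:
Q = -2889
t = 169 (t = 13**2 = 169)
Q + t = -2889 + 169 = -2720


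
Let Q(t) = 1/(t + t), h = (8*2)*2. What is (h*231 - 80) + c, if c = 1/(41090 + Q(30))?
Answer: 18027012172/2465401 ≈ 7312.0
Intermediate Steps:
h = 32 (h = 16*2 = 32)
Q(t) = 1/(2*t)
c = 60/2465401 (c = 1/(41090 + (½)/30) = 1/(41090 + (½)*(1/30)) = 1/(41090 + 1/60) = 1/(2465401/60) = 60/2465401 ≈ 2.4337e-5)
(h*231 - 80) + c = (32*231 - 80) + 60/2465401 = (7392 - 80) + 60/2465401 = 7312 + 60/2465401 = 18027012172/2465401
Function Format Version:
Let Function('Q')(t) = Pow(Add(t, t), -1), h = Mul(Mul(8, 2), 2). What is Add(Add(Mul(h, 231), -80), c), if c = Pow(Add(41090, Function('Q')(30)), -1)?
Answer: Rational(18027012172, 2465401) ≈ 7312.0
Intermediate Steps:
h = 32 (h = Mul(16, 2) = 32)
Function('Q')(t) = Mul(Rational(1, 2), Pow(t, -1)) (Function('Q')(t) = Pow(Mul(2, t), -1) = Mul(Rational(1, 2), Pow(t, -1)))
c = Rational(60, 2465401) (c = Pow(Add(41090, Mul(Rational(1, 2), Pow(30, -1))), -1) = Pow(Add(41090, Mul(Rational(1, 2), Rational(1, 30))), -1) = Pow(Add(41090, Rational(1, 60)), -1) = Pow(Rational(2465401, 60), -1) = Rational(60, 2465401) ≈ 2.4337e-5)
Add(Add(Mul(h, 231), -80), c) = Add(Add(Mul(32, 231), -80), Rational(60, 2465401)) = Add(Add(7392, -80), Rational(60, 2465401)) = Add(7312, Rational(60, 2465401)) = Rational(18027012172, 2465401)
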